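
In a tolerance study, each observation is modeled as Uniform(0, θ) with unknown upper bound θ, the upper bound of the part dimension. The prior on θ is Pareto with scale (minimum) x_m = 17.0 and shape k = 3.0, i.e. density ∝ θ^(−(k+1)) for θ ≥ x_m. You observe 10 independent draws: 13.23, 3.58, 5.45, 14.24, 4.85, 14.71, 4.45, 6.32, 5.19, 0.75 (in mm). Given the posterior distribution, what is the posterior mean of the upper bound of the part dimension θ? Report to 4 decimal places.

A Pareto(scale x_m, shape k) prior on the upper bound θ of Uniform(0, θ) is conjugate: posterior is Pareto(max(x_m, max xᵢ), k + n).
Sample maximum = 14.71; prior scale x_m = 17.0 → posterior scale = max = 17.00.
Posterior shape = 3.0 + 10 = 13.0.
E[θ|data] = k·x_m/(k−1) = 13.0·17.00/12.0 = 18.4167.

18.4167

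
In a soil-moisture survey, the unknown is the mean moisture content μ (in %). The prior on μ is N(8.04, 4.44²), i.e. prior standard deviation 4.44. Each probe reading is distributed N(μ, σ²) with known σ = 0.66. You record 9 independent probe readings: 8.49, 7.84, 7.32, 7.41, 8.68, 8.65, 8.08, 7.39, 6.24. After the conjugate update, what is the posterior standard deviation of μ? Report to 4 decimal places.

0.2197

For Normal data with known variance σ², a Normal(μ₀, σ₀²) prior on μ is conjugate. Posterior precision = 1/σ₀² + n/σ²; posterior mean is the precision-weighted average of μ₀ and x̄.
σ₀² = 4.44² = 19.7136, σ² = 0.66² = 0.4356; σ² + n·σ₀² = 0.4356 + 9·19.7136 = 177.858.
Posterior precision = 1/σ₀² + n/σ² = 1/19.7136 + 9/0.4356 = (σ² + n·σ₀²)/(σ₀²σ²) = 177.858/(19.7136·0.4356); posterior variance σₙ² = σ₀²σ²/(σ² + n·σ₀²) = 19.7136·0.4356/177.858 = 0.048281.
Posterior SD = √σₙ² = √(19.7136·0.4356/177.858) = 0.2197.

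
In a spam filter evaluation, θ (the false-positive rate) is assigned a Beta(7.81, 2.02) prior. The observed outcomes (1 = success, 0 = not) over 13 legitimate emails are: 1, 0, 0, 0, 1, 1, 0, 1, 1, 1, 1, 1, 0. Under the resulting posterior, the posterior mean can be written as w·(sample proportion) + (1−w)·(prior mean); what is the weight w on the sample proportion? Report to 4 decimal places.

0.5694

The Beta prior is conjugate to a Binomial/Bernoulli likelihood; the update adds successes to α and failures to β.
Posterior mean = (α₀+k)/(α₀+β₀+n) = [n/(α₀+β₀+n)]·(k/n) + [(α₀+β₀)/(α₀+β₀+n)]·α₀/(α₀+β₀), so only n and the prior enter the weight.
The weight on the data is w = n/(α₀+β₀+n) = 13/(7.81+2.02+13) = 13/22.83 = 0.5694.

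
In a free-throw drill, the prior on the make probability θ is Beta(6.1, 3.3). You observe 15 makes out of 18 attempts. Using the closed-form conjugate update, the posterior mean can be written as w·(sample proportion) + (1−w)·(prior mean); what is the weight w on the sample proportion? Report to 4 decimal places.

0.6569

The Beta prior is conjugate to a Binomial/Bernoulli likelihood; the update adds successes to α and failures to β.
Posterior mean = (α₀+k)/(α₀+β₀+n) = [n/(α₀+β₀+n)]·(k/n) + [(α₀+β₀)/(α₀+β₀+n)]·α₀/(α₀+β₀), so only n and the prior enter the weight.
The weight on the data is w = n/(α₀+β₀+n) = 18/(6.1+3.3+18) = 18/27.4 = 0.6569.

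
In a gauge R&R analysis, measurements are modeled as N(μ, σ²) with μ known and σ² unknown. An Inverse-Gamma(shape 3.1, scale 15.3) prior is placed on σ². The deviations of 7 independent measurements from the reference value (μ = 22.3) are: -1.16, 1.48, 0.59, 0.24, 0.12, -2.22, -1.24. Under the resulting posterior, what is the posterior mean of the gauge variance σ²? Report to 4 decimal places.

With known mean μ and an Inverse-Gamma(α, β) prior on σ², the Normal likelihood is conjugate: posterior is Inv-Gamma(α + n/2, β + Σ(xᵢ−μ)²/2).
Σ(xᵢ−μ)² = (-1.16)² + (1.48)² + (0.59)² + (0.24)² + (0.12)² + (-2.22)² + (-1.24)² = 10.4221.
Posterior: Inv-Gamma(3.1 + 7/2, 15.3 + 10.4221/2) = Inv-Gamma(6.60, 20.51105).
E[σ²|data] = β/(α−1) = 20.51105/5.60 = 3.6627.

3.6627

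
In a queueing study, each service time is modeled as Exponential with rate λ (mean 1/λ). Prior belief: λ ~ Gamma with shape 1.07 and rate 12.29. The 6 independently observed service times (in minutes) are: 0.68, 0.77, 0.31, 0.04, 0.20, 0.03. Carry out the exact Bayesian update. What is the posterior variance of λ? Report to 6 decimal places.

With a Gamma(shape α, rate β) prior on the exponential rate λ, the posterior after n observations with total T = Σxᵢ is Gamma(α+n, β+T).
Sum of observations T = 2.03 minutes; n = 6.
Posterior: Gamma(1.07+6, 12.29+2.03) = Gamma(7.07, 14.32).
Var = α/β² = 0.034477.

0.034477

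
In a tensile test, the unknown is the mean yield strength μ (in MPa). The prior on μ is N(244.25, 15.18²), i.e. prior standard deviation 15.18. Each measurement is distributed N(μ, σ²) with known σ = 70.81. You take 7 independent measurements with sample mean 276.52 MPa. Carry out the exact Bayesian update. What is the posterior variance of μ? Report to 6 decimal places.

For Normal data with known variance σ², a Normal(μ₀, σ₀²) prior on μ is conjugate. Posterior precision = 1/σ₀² + n/σ²; posterior mean is the precision-weighted average of μ₀ and x̄.
σ₀² = 15.18² = 230.4324, σ² = 70.81² = 5014.0561; σ² + n·σ₀² = 5014.0561 + 7·230.4324 = 6627.0829.
Posterior precision = 1/σ₀² + n/σ² = 1/230.4324 + 7/5014.0561 = (σ² + n·σ₀²)/(σ₀²σ²) = 6627.0829/(230.4324·5014.0561); posterior variance σₙ² = σ₀²σ²/(σ² + n·σ₀²) = 230.4324·5014.0561/6627.0829 = 174.345334.

174.345334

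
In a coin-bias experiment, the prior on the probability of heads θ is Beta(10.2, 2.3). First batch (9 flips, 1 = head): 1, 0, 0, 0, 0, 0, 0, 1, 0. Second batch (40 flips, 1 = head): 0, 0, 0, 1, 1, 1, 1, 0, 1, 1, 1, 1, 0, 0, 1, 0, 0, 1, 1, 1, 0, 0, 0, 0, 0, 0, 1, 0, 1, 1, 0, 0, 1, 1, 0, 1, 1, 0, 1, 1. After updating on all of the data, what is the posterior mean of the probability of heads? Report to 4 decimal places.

The Beta prior is conjugate to a Binomial/Bernoulli likelihood; the update adds successes to α and failures to β.
After batch 1: Beta(10.2+2, 2.3+7) = Beta(12.2, 9.3).
After batch 2: Beta(12.2+21, 9.3+19) = Beta(33.2, 28.3).
Posterior mean = α/(α+β) = 33.2/61.5 = 0.5398.

0.5398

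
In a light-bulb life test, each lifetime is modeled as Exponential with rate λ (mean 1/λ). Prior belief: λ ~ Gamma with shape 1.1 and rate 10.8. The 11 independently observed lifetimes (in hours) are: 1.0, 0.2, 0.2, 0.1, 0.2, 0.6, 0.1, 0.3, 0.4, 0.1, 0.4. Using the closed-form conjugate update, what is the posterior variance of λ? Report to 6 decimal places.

With a Gamma(shape α, rate β) prior on the exponential rate λ, the posterior after n observations with total T = Σxᵢ is Gamma(α+n, β+T).
Sum of observations T = 3.6 hours; n = 11.
Posterior: Gamma(1.1+11, 10.8+3.6) = Gamma(12.1, 14.4).
Var = α/β² = 0.058353.

0.058353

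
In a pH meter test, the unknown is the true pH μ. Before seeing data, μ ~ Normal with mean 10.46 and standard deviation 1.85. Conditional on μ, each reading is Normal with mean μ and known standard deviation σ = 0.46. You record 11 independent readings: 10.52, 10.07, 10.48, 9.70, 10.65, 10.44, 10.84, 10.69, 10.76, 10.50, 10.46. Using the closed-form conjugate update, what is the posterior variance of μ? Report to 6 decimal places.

0.019129

For Normal data with known variance σ², a Normal(μ₀, σ₀²) prior on μ is conjugate. Posterior precision = 1/σ₀² + n/σ²; posterior mean is the precision-weighted average of μ₀ and x̄.
σ₀² = 1.85² = 3.4225, σ² = 0.46² = 0.2116; σ² + n·σ₀² = 0.2116 + 11·3.4225 = 37.8591.
Posterior precision = 1/σ₀² + n/σ² = 1/3.4225 + 11/0.2116 = (σ² + n·σ₀²)/(σ₀²σ²) = 37.8591/(3.4225·0.2116); posterior variance σₙ² = σ₀²σ²/(σ² + n·σ₀²) = 3.4225·0.2116/37.8591 = 0.019129.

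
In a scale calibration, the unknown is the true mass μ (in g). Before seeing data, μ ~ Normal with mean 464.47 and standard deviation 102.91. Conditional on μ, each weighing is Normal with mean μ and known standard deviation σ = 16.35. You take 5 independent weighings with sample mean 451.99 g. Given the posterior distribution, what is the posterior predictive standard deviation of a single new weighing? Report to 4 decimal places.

For Normal data with known variance σ², a Normal(μ₀, σ₀²) prior on μ is conjugate. Posterior precision = 1/σ₀² + n/σ²; posterior mean is the precision-weighted average of μ₀ and x̄.
σ₀² = 102.91² = 10590.4681, σ² = 16.35² = 267.3225; σ² + n·σ₀² = 267.3225 + 5·10590.4681 = 53219.663.
Posterior precision = 1/σ₀² + n/σ² = 1/10590.4681 + 5/267.3225 = (σ² + n·σ₀²)/(σ₀²σ²) = 53219.663/(10590.4681·267.3225); posterior variance σₙ² = σ₀²σ²/(σ² + n·σ₀²) = 10590.4681·267.3225/53219.663 = 53.195948.
Predictive variance for one new observation = σₙ² + σ² = 10590.4681·267.3225/53219.663 + 267.3225 = σ²·(σ₀² + 53219.663)/53219.663 = 267.3225·63810.1311/53219.663 = 320.518448; SD = √(267.3225·63810.1311/53219.663) = 17.9030.

17.9030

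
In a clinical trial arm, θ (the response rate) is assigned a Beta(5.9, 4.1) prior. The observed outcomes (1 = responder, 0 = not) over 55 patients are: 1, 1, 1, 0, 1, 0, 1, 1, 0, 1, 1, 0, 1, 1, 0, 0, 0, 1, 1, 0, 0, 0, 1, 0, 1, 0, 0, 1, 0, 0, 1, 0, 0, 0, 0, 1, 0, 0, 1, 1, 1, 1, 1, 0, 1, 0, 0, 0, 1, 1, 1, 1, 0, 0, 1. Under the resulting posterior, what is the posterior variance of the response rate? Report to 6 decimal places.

The Beta prior is conjugate to a Binomial/Bernoulli likelihood; the update adds successes to α and failures to β.
Posterior: Beta(α+k, β+n−k) = Beta(5.9+28, 4.1+27) = Beta(33.9, 31.1).
Var = αβ/((α+β)²(α+β+1)) = 33.9·31.1/(65.0²·66.0) = 0.003781.

0.003781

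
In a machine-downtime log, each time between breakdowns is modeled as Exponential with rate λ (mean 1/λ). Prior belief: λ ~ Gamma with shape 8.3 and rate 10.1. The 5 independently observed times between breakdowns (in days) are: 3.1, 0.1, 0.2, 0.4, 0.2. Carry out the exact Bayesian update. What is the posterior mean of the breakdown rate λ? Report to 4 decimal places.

0.9433

With a Gamma(shape α, rate β) prior on the exponential rate λ, the posterior after n observations with total T = Σxᵢ is Gamma(α+n, β+T).
Sum of observations T = 4.0 days; n = 5.
Posterior: Gamma(8.3+5, 10.1+4.0) = Gamma(13.3, 14.1).
Posterior mean of λ = α/β = 13.3/14.1 = 0.9433.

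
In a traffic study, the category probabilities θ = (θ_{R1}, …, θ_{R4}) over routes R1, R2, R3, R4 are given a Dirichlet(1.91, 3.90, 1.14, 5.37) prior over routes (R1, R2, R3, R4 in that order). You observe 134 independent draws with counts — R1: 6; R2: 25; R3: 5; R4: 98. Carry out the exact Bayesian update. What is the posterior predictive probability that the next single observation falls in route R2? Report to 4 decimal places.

The Dirichlet prior is conjugate to the Multinomial likelihood: each posterior αⱼ = prior αⱼ + observed count nⱼ.
Posterior concentration: (7.91, 28.90, 6.14, 103.37), total = 146.32.
P(next = R2 | data) = α_{R2}/Σα = 0.1975.

0.1975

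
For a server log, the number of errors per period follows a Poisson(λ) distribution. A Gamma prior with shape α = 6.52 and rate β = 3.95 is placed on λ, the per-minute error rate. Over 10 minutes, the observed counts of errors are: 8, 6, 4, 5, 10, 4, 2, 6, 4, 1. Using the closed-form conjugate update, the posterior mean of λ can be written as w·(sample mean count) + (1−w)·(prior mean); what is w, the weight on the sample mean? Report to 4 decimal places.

0.7168

With a Gamma(shape α, rate β) prior, the Poisson likelihood is conjugate: the posterior is Gamma(α + ΣXᵢ, β + n).
Posterior mean = (α₀+S)/(β₀+n) = [n/(β₀+n)]·(S/n) + [β₀/(β₀+n)]·(α₀/β₀), so only n and β₀ enter the weight.
Weight on data w = n/(β₀+n) = 10/(3.95+10) = 10/13.95 = 0.7168.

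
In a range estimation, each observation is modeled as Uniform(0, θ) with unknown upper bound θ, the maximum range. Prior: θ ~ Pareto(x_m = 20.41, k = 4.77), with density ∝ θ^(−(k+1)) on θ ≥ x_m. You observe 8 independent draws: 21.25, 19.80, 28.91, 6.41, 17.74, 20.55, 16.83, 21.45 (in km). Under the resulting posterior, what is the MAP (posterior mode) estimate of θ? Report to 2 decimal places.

A Pareto(scale x_m, shape k) prior on the upper bound θ of Uniform(0, θ) is conjugate: posterior is Pareto(max(x_m, max xᵢ), k + n).
Sample maximum = 28.91; prior scale x_m = 20.41 → posterior scale = max = 28.91.
Posterior shape = 4.77 + 8 = 12.77.
The Pareto density is decreasing on [x_m, ∞), so the mode is x_m = 28.91.

28.91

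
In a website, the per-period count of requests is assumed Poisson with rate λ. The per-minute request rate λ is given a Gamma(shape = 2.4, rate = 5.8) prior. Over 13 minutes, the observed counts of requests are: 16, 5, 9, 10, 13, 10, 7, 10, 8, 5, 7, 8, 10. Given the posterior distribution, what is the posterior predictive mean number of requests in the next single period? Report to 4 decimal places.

With a Gamma(shape α, rate β) prior, the Poisson likelihood is conjugate: the posterior is Gamma(α + ΣXᵢ, β + n).
Sum of counts S = 118 over n = 13 minutes.
Posterior: Gamma(α+S, β+n) = Gamma(2.4+118, 5.8+13) = Gamma(120.4, 18.8).
The predictive distribution for one future period is NegBinom with mean α/β = 6.4043.

6.4043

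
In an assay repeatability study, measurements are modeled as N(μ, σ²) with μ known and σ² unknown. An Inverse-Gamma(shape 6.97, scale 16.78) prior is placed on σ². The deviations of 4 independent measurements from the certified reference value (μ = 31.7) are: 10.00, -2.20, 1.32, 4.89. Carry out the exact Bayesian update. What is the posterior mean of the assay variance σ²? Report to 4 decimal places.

10.2920

With known mean μ and an Inverse-Gamma(α, β) prior on σ², the Normal likelihood is conjugate: posterior is Inv-Gamma(α + n/2, β + Σ(xᵢ−μ)²/2).
Σ(xᵢ−μ)² = (10.00)² + (-2.20)² + (1.32)² + (4.89)² = 130.4945.
Posterior: Inv-Gamma(6.97 + 4/2, 16.78 + 130.4945/2) = Inv-Gamma(8.97, 82.02725).
E[σ²|data] = β/(α−1) = 82.02725/7.97 = 10.2920.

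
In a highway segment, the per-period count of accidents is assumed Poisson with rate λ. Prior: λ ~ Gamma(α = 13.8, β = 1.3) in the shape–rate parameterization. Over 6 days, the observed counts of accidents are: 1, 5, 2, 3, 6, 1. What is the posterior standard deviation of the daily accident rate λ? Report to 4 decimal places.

With a Gamma(shape α, rate β) prior, the Poisson likelihood is conjugate: the posterior is Gamma(α + ΣXᵢ, β + n).
Sum of counts S = 18 over n = 6 days.
Posterior: Gamma(α+S, β+n) = Gamma(13.8+18, 1.3+6) = Gamma(31.8, 7.3).
SD = √α/β = √31.8/7.3 = 0.7725.

0.7725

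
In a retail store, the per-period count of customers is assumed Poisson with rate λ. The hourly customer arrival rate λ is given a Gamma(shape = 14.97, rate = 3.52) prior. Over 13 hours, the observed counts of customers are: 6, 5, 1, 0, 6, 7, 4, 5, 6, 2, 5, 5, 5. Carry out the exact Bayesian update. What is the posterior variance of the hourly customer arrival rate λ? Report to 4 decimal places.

0.2637

With a Gamma(shape α, rate β) prior, the Poisson likelihood is conjugate: the posterior is Gamma(α + ΣXᵢ, β + n).
Sum of counts S = 57 over n = 13 hours.
Posterior: Gamma(α+S, β+n) = Gamma(14.97+57, 3.52+13) = Gamma(71.97, 16.52).
Var = α/β² = 71.97/16.52² = 0.2637.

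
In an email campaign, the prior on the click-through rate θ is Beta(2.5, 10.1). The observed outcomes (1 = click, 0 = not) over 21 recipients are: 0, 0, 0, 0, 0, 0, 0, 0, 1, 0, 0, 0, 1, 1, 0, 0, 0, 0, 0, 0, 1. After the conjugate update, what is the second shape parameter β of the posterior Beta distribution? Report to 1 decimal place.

27.1

The Beta prior is conjugate to a Binomial/Bernoulli likelihood; the update adds successes to α and failures to β.
Posterior: Beta(α+k, β+n−k) = Beta(2.5+4, 10.1+17) = Beta(6.5, 27.1).
Posterior β = 27.1.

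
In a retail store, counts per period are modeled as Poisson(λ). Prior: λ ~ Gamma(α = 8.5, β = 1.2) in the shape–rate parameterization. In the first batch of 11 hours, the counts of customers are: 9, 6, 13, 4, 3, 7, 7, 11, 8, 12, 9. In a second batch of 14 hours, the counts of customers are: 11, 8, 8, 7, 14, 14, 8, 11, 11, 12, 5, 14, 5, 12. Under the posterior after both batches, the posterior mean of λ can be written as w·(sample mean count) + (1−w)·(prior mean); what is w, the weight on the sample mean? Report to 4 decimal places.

With a Gamma(shape α, rate β) prior, the Poisson likelihood is conjugate: the posterior is Gamma(α + ΣXᵢ, β + n).
Total number of hours: n = 11 + 14 = 25.
Posterior mean = (α₀+S)/(β₀+n) = [n/(β₀+n)]·(S/n) + [β₀/(β₀+n)]·(α₀/β₀), so only n and β₀ enter the weight.
Weight on data w = n/(β₀+n) = 25/(1.2+25) = 25/26.2 = 0.9542.

0.9542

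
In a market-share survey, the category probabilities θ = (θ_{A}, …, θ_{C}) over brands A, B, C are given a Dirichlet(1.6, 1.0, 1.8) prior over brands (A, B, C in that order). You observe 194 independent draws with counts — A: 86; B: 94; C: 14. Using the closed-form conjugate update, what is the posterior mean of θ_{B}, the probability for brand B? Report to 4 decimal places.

0.4788

The Dirichlet prior is conjugate to the Multinomial likelihood: each posterior αⱼ = prior αⱼ + observed count nⱼ.
Posterior concentration: (87.6, 95.0, 15.8), total = 198.4.
E[θ_{B}|data] = α_{B}/Σα = 95.0/198.4 = 0.4788.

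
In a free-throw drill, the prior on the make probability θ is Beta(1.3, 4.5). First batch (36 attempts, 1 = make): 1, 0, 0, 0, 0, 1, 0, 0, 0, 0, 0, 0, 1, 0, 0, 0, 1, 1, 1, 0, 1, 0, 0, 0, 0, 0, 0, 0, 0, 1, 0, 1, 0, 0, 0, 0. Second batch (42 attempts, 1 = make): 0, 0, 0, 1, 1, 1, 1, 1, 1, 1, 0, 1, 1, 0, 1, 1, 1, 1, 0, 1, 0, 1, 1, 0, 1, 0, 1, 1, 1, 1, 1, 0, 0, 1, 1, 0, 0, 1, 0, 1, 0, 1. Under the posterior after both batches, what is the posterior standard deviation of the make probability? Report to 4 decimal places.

The Beta prior is conjugate to a Binomial/Bernoulli likelihood; the update adds successes to α and failures to β.
After batch 1: Beta(1.3+9, 4.5+27) = Beta(10.3, 31.5).
After batch 2: Beta(10.3+27, 31.5+15) = Beta(37.3, 46.5).
Var = αβ/((α+β)²(α+β+1)) = 37.3·46.5/(83.8²·84.8) = 0.00291258; SD = √0.00291258 = 0.0540.

0.0540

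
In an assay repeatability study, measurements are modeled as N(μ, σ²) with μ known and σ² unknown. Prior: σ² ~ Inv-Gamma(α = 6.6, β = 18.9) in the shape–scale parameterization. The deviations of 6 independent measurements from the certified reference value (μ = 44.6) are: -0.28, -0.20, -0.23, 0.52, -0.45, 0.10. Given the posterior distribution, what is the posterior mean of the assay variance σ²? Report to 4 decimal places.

With known mean μ and an Inverse-Gamma(α, β) prior on σ², the Normal likelihood is conjugate: posterior is Inv-Gamma(α + n/2, β + Σ(xᵢ−μ)²/2).
Σ(xᵢ−μ)² = (-0.28)² + (-0.20)² + (-0.23)² + (0.52)² + (-0.45)² + (0.10)² = 0.6542.
Posterior: Inv-Gamma(6.6 + 6/2, 18.9 + 0.6542/2) = Inv-Gamma(9.60, 19.22710).
E[σ²|data] = β/(α−1) = 19.22710/8.60 = 2.2357.

2.2357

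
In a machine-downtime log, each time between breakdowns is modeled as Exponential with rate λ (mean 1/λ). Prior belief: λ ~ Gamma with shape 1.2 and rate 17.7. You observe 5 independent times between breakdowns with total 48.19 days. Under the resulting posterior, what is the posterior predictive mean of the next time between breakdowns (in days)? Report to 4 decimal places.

12.6712

With a Gamma(shape α, rate β) prior on the exponential rate λ, the posterior after n observations with total T = Σxᵢ is Gamma(α+n, β+T).
Posterior: Gamma(1.2+5, 17.7+48.19) = Gamma(6.2, 65.89).
The predictive distribution for the next observation is Lomax; its mean is β/(α−1) = 65.89/5.2 = 12.6712.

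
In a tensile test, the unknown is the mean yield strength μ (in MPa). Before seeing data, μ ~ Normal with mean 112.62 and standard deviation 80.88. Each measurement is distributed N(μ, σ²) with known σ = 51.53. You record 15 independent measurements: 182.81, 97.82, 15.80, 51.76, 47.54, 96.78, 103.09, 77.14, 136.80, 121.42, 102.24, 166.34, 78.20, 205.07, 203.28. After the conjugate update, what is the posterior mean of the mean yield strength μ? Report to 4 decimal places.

112.4116

For Normal data with known variance σ², a Normal(μ₀, σ₀²) prior on μ is conjugate. Posterior precision = 1/σ₀² + n/σ²; posterior mean is the precision-weighted average of μ₀ and x̄.
Σxᵢ = 182.81 + 97.82 + 15.80 + 51.76 + 47.54 + 96.78 + 103.09 + 77.14 + 136.80 + 121.42 + 102.24 + 166.34 + 78.20 + 205.07 + 203.28 = 1686.09, so n·x̄ = 1686.09.
σ₀² = 80.88² = 6541.5744, σ² = 51.53² = 2655.3409; σ² + n·σ₀² = 2655.3409 + 15·6541.5744 = 100778.9569.
Posterior mean = (μ₀/σ₀² + n·x̄/σ²)/(1/σ₀² + n/σ²) = (σ²·μ₀ + σ₀²·n·x̄)/(σ² + n·σ₀²) = (2655.3409·112.62 + 6541.5744·1686.09)/100778.9569 = 11328727.672254/100778.9569 = 112.4116.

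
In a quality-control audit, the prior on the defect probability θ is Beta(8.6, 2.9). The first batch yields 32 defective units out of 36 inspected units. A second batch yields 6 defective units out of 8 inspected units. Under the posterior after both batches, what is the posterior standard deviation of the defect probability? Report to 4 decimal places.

The Beta prior is conjugate to a Binomial/Bernoulli likelihood; the update adds successes to α and failures to β.
After batch 1: Beta(8.6+32, 2.9+4) = Beta(40.6, 6.9).
After batch 2: Beta(40.6+6, 6.9+2) = Beta(46.6, 8.9).
Var = αβ/((α+β)²(α+β+1)) = 46.6·8.9/(55.5²·56.5) = 0.00238310; SD = √0.00238310 = 0.0488.

0.0488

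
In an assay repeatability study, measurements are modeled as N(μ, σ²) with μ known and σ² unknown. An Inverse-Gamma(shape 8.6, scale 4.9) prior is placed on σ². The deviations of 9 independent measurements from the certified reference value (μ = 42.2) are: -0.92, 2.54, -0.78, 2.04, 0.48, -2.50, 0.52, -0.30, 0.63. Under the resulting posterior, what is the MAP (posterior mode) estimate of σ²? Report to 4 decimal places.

With known mean μ and an Inverse-Gamma(α, β) prior on σ², the Normal likelihood is conjugate: posterior is Inv-Gamma(α + n/2, β + Σ(xᵢ−μ)²/2).
Σ(xᵢ−μ)² = (-0.92)² + (2.54)² + (-0.78)² + (2.04)² + (0.48)² + (-2.50)² + (0.52)² + (-0.30)² + (0.63)² = 19.3057.
Posterior: Inv-Gamma(8.6 + 9/2, 4.9 + 19.3057/2) = Inv-Gamma(13.10, 14.55285).
Mode = β/(α+1) = 14.55285/14.10 = 1.0321.

1.0321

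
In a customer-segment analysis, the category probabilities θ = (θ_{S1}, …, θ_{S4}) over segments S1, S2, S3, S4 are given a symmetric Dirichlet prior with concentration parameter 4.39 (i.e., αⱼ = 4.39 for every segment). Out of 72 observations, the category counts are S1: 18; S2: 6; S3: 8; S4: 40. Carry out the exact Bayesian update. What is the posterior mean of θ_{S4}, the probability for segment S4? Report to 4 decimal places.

The Dirichlet prior is conjugate to the Multinomial likelihood: each posterior αⱼ = prior αⱼ + observed count nⱼ.
Posterior concentration: (22.39, 10.39, 12.39, 44.39), total = 89.56.
E[θ_{S4}|data] = α_{S4}/Σα = 44.39/89.56 = 0.4956.

0.4956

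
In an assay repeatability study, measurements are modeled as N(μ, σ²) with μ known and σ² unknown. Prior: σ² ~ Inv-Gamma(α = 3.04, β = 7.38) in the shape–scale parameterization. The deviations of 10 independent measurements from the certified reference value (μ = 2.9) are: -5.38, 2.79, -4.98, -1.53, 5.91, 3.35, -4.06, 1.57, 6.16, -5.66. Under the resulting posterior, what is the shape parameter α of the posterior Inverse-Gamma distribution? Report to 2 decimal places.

With known mean μ and an Inverse-Gamma(α, β) prior on σ², the Normal likelihood is conjugate: posterior is Inv-Gamma(α + n/2, β + Σ(xᵢ−μ)²/2).
Σ(xᵢ−μ)² = (-5.38)² + (2.79)² + (-4.98)² + (-1.53)² + (5.91)² + (3.35)² + (-4.06)² + (1.57)² + (6.16)² + (-5.66)² = 198.9501.
Posterior: Inv-Gamma(3.04 + 10/2, 7.38 + 198.9501/2) = Inv-Gamma(8.04, 106.85505).
Posterior α = 8.04.

8.04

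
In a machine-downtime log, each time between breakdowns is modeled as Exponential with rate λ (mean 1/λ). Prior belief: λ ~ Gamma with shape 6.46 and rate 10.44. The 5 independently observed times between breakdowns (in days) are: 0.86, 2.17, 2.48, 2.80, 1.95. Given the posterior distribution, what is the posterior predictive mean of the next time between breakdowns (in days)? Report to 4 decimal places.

With a Gamma(shape α, rate β) prior on the exponential rate λ, the posterior after n observations with total T = Σxᵢ is Gamma(α+n, β+T).
Sum of observations T = 10.26 days; n = 5.
Posterior: Gamma(6.46+5, 10.44+10.26) = Gamma(11.46, 20.70).
The predictive distribution for the next observation is Lomax; its mean is β/(α−1) = 20.70/10.46 = 1.9790.

1.9790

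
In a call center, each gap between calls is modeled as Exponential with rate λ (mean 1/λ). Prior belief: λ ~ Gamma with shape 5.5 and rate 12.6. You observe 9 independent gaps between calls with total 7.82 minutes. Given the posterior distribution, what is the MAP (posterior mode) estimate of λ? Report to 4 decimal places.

0.6611

With a Gamma(shape α, rate β) prior on the exponential rate λ, the posterior after n observations with total T = Σxᵢ is Gamma(α+n, β+T).
Posterior: Gamma(5.5+9, 12.6+7.82) = Gamma(14.5, 20.42).
Mode = (α−1)/β = 0.6611.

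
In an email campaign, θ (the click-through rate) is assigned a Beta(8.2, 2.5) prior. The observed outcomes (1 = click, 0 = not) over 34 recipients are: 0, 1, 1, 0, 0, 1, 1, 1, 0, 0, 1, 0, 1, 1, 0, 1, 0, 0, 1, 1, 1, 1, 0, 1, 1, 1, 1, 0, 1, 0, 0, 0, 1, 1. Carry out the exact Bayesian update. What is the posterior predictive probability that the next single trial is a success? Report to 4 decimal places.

The Beta prior is conjugate to a Binomial/Bernoulli likelihood; the update adds successes to α and failures to β.
Posterior: Beta(α+k, β+n−k) = Beta(8.2+20, 2.5+14) = Beta(28.2, 16.5).
For a single future Bernoulli trial, P(success | data) = α/(α+β) = 0.6309.

0.6309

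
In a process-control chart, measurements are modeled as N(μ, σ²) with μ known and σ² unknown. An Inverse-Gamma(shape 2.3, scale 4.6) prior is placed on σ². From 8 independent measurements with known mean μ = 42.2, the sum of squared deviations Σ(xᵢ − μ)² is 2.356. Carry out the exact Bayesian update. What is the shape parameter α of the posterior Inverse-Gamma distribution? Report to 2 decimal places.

6.30

With known mean μ and an Inverse-Gamma(α, β) prior on σ², the Normal likelihood is conjugate: posterior is Inv-Gamma(α + n/2, β + Σ(xᵢ−μ)²/2).
Posterior: Inv-Gamma(2.3 + 8/2, 4.6 + 2.356/2) = Inv-Gamma(6.30, 5.7780).
Posterior α = 6.30.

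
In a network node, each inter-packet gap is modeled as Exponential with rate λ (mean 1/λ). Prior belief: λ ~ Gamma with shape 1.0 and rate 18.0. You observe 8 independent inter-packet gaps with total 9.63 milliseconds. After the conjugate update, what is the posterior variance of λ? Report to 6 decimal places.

0.011789

With a Gamma(shape α, rate β) prior on the exponential rate λ, the posterior after n observations with total T = Σxᵢ is Gamma(α+n, β+T).
Posterior: Gamma(1.0+8, 18.0+9.63) = Gamma(9.0, 27.63).
Var = α/β² = 0.011789.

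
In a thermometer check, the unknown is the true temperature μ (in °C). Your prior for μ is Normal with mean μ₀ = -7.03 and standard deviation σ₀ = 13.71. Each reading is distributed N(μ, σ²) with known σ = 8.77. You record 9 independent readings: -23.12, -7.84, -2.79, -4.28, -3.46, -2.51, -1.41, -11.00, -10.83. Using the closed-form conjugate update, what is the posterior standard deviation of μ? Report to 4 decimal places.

For Normal data with known variance σ², a Normal(μ₀, σ₀²) prior on μ is conjugate. Posterior precision = 1/σ₀² + n/σ²; posterior mean is the precision-weighted average of μ₀ and x̄.
σ₀² = 13.71² = 187.9641, σ² = 8.77² = 76.9129; σ² + n·σ₀² = 76.9129 + 9·187.9641 = 1768.5898.
Posterior precision = 1/σ₀² + n/σ² = 1/187.9641 + 9/76.9129 = (σ² + n·σ₀²)/(σ₀²σ²) = 1768.5898/(187.9641·76.9129); posterior variance σₙ² = σ₀²σ²/(σ² + n·σ₀²) = 187.9641·76.9129/1768.5898 = 8.174232.
Posterior SD = √σₙ² = √(187.9641·76.9129/1768.5898) = 2.8591.

2.8591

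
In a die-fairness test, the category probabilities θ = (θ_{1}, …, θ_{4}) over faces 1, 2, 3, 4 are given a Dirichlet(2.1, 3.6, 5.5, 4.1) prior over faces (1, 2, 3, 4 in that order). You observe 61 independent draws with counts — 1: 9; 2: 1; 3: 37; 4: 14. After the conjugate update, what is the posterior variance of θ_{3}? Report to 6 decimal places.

The Dirichlet prior is conjugate to the Multinomial likelihood: each posterior αⱼ = prior αⱼ + observed count nⱼ.
Posterior concentration: (11.1, 4.6, 42.5, 18.1), total = 76.3.
Var[θ_j] = α_j(Σα−α_j)/((Σα)²(Σα+1)) = 42.5·33.8/(76.3²·77.3) = 0.003192.

0.003192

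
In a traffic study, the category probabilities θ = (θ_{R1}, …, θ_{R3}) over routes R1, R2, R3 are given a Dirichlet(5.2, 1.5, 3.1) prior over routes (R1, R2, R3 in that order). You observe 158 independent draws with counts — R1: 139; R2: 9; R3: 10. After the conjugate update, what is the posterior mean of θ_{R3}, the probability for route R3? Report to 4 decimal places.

0.0781

The Dirichlet prior is conjugate to the Multinomial likelihood: each posterior αⱼ = prior αⱼ + observed count nⱼ.
Posterior concentration: (144.2, 10.5, 13.1), total = 167.8.
E[θ_{R3}|data] = α_{R3}/Σα = 13.1/167.8 = 0.0781.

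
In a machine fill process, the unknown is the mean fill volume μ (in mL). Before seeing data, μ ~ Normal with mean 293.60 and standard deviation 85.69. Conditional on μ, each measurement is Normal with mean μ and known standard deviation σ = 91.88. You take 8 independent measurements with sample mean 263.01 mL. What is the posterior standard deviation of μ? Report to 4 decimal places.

For Normal data with known variance σ², a Normal(μ₀, σ₀²) prior on μ is conjugate. Posterior precision = 1/σ₀² + n/σ²; posterior mean is the precision-weighted average of μ₀ and x̄.
σ₀² = 85.69² = 7342.7761, σ² = 91.88² = 8441.9344; σ² + n·σ₀² = 8441.9344 + 8·7342.7761 = 67184.1432.
Posterior precision = 1/σ₀² + n/σ² = 1/7342.7761 + 8/8441.9344 = (σ² + n·σ₀²)/(σ₀²σ²) = 67184.1432/(7342.7761·8441.9344); posterior variance σₙ² = σ₀²σ²/(σ² + n·σ₀²) = 7342.7761·8441.9344/67184.1432 = 922.646791.
Posterior SD = √σₙ² = √(7342.7761·8441.9344/67184.1432) = 30.3751.

30.3751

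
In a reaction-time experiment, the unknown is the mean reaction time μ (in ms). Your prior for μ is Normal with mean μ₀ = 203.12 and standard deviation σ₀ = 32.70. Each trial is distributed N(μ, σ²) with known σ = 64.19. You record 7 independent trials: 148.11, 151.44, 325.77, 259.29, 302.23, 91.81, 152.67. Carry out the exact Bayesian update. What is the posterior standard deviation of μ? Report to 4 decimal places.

19.4843

For Normal data with known variance σ², a Normal(μ₀, σ₀²) prior on μ is conjugate. Posterior precision = 1/σ₀² + n/σ²; posterior mean is the precision-weighted average of μ₀ and x̄.
σ₀² = 32.70² = 1069.29, σ² = 64.19² = 4120.3561; σ² + n·σ₀² = 4120.3561 + 7·1069.29 = 11605.3861.
Posterior precision = 1/σ₀² + n/σ² = 1/1069.29 + 7/4120.3561 = (σ² + n·σ₀²)/(σ₀²σ²) = 11605.3861/(1069.29·4120.3561); posterior variance σₙ² = σ₀²σ²/(σ² + n·σ₀²) = 1069.29·4120.3561/11605.3861 = 379.638862.
Posterior SD = √σₙ² = √(1069.29·4120.3561/11605.3861) = 19.4843.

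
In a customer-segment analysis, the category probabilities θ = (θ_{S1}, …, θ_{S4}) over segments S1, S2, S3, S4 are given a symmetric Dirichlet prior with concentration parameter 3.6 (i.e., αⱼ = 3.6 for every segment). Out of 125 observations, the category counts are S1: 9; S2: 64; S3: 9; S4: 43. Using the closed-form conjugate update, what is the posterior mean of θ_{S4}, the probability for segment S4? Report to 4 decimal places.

0.3343

The Dirichlet prior is conjugate to the Multinomial likelihood: each posterior αⱼ = prior αⱼ + observed count nⱼ.
Posterior concentration: (12.6, 67.6, 12.6, 46.6), total = 139.4.
E[θ_{S4}|data] = α_{S4}/Σα = 46.6/139.4 = 0.3343.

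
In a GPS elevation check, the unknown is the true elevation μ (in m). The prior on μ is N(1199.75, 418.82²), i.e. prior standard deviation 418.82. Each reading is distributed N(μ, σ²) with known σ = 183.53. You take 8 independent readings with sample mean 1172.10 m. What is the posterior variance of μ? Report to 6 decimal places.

4111.713296

For Normal data with known variance σ², a Normal(μ₀, σ₀²) prior on μ is conjugate. Posterior precision = 1/σ₀² + n/σ²; posterior mean is the precision-weighted average of μ₀ and x̄.
σ₀² = 418.82² = 175410.1924, σ² = 183.53² = 33683.2609; σ² + n·σ₀² = 33683.2609 + 8·175410.1924 = 1436964.8001.
Posterior precision = 1/σ₀² + n/σ² = 1/175410.1924 + 8/33683.2609 = (σ² + n·σ₀²)/(σ₀²σ²) = 1436964.8001/(175410.1924·33683.2609); posterior variance σₙ² = σ₀²σ²/(σ² + n·σ₀²) = 175410.1924·33683.2609/1436964.8001 = 4111.713296.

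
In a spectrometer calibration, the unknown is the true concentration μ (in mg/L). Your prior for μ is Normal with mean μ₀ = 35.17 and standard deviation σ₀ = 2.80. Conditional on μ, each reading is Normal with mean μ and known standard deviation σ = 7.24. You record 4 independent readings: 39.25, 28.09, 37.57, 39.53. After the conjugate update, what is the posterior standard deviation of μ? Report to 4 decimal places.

For Normal data with known variance σ², a Normal(μ₀, σ₀²) prior on μ is conjugate. Posterior precision = 1/σ₀² + n/σ²; posterior mean is the precision-weighted average of μ₀ and x̄.
σ₀² = 2.80² = 7.84, σ² = 7.24² = 52.4176; σ² + n·σ₀² = 52.4176 + 4·7.84 = 83.7776.
Posterior precision = 1/σ₀² + n/σ² = 1/7.84 + 4/52.4176 = (σ² + n·σ₀²)/(σ₀²σ²) = 83.7776/(7.84·52.4176); posterior variance σₙ² = σ₀²σ²/(σ² + n·σ₀²) = 7.84·52.4176/83.7776 = 4.905297.
Posterior SD = √σₙ² = √(7.84·52.4176/83.7776) = 2.2148.

2.2148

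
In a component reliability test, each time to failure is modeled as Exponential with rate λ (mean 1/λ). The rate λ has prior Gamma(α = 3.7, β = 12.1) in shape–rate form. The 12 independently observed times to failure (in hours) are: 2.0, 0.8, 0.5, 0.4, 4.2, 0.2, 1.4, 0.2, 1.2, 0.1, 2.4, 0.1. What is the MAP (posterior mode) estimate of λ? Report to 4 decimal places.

With a Gamma(shape α, rate β) prior on the exponential rate λ, the posterior after n observations with total T = Σxᵢ is Gamma(α+n, β+T).
Sum of observations T = 13.5 hours; n = 12.
Posterior: Gamma(3.7+12, 12.1+13.5) = Gamma(15.7, 25.6).
Mode = (α−1)/β = 0.5742.

0.5742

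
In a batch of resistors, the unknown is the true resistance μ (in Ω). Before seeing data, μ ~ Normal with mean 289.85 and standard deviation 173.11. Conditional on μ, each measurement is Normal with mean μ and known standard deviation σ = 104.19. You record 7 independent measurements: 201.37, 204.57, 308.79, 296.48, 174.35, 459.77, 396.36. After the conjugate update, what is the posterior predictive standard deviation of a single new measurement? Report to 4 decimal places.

111.0407

For Normal data with known variance σ², a Normal(μ₀, σ₀²) prior on μ is conjugate. Posterior precision = 1/σ₀² + n/σ²; posterior mean is the precision-weighted average of μ₀ and x̄.
σ₀² = 173.11² = 29967.0721, σ² = 104.19² = 10855.5561; σ² + n·σ₀² = 10855.5561 + 7·29967.0721 = 220625.0608.
Posterior precision = 1/σ₀² + n/σ² = 1/29967.0721 + 7/10855.5561 = (σ² + n·σ₀²)/(σ₀²σ²) = 220625.0608/(29967.0721·10855.5561); posterior variance σₙ² = σ₀²σ²/(σ² + n·σ₀²) = 29967.0721·10855.5561/220625.0608 = 1474.489032.
Predictive variance for one new observation = σₙ² + σ² = 29967.0721·10855.5561/220625.0608 + 10855.5561 = σ²·(σ₀² + 220625.0608)/220625.0608 = 10855.5561·250592.1329/220625.0608 = 12330.045132; SD = √(10855.5561·250592.1329/220625.0608) = 111.0407.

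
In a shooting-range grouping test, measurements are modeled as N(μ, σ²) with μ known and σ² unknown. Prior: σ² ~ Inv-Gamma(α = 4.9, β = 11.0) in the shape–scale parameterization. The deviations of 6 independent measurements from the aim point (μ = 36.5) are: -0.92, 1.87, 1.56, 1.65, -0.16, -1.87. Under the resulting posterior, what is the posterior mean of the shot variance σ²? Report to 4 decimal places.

With known mean μ and an Inverse-Gamma(α, β) prior on σ², the Normal likelihood is conjugate: posterior is Inv-Gamma(α + n/2, β + Σ(xᵢ−μ)²/2).
Σ(xᵢ−μ)² = (-0.92)² + (1.87)² + (1.56)² + (1.65)² + (-0.16)² + (-1.87)² = 13.0219.
Posterior: Inv-Gamma(4.9 + 6/2, 11.0 + 13.0219/2) = Inv-Gamma(7.90, 17.51095).
E[σ²|data] = β/(α−1) = 17.51095/6.90 = 2.5378.

2.5378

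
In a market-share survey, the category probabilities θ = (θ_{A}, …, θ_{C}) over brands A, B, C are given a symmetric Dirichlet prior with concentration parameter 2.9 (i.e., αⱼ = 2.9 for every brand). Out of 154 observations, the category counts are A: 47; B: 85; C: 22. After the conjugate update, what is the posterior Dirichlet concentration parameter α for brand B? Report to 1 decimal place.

87.9

The Dirichlet prior is conjugate to the Multinomial likelihood: each posterior αⱼ = prior αⱼ + observed count nⱼ.
Posterior concentration: (49.9, 87.9, 24.9), total = 162.7.
α_{B} = 2.9 + 85 = 87.9.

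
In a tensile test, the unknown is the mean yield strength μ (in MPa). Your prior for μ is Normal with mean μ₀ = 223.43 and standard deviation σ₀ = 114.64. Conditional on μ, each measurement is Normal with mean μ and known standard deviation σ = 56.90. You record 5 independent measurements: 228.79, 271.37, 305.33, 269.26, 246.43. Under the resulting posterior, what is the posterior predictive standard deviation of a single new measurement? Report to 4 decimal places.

For Normal data with known variance σ², a Normal(μ₀, σ₀²) prior on μ is conjugate. Posterior precision = 1/σ₀² + n/σ²; posterior mean is the precision-weighted average of μ₀ and x̄.
σ₀² = 114.64² = 13142.3296, σ² = 56.90² = 3237.61; σ² + n·σ₀² = 3237.61 + 5·13142.3296 = 68949.258.
Posterior precision = 1/σ₀² + n/σ² = 1/13142.3296 + 5/3237.61 = (σ² + n·σ₀²)/(σ₀²σ²) = 68949.258/(13142.3296·3237.61); posterior variance σₙ² = σ₀²σ²/(σ² + n·σ₀²) = 13142.3296·3237.61/68949.258 = 617.116688.
Predictive variance for one new observation = σₙ² + σ² = 13142.3296·3237.61/68949.258 + 3237.61 = σ²·(σ₀² + 68949.258)/68949.258 = 3237.61·82091.5876/68949.258 = 3854.726688; SD = √(3237.61·82091.5876/68949.258) = 62.0864.

62.0864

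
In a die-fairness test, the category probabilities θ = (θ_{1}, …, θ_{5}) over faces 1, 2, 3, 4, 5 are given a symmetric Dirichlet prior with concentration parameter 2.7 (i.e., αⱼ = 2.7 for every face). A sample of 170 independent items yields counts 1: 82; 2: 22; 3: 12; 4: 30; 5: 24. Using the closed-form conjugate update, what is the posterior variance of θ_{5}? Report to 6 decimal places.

0.000674

The Dirichlet prior is conjugate to the Multinomial likelihood: each posterior αⱼ = prior αⱼ + observed count nⱼ.
Posterior concentration: (84.7, 24.7, 14.7, 32.7, 26.7), total = 183.5.
Var[θ_j] = α_j(Σα−α_j)/((Σα)²(Σα+1)) = 26.7·156.8/(183.5²·184.5) = 0.000674.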